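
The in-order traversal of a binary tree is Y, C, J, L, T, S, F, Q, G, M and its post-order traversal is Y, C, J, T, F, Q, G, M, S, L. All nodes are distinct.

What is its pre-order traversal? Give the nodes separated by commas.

The last element of post-order is the root; it splits in-order into left and right subtrees.
Root L: left subtree has 3 nodes {Y, C, J}, right has 6 {T, S, F, Q, G, M}.
  Root J: left subtree has 2 nodes {Y, C}, right has 0 { }.
    Root C: left subtree has 1 node {Y}, right has 0 { }.
  Root S: left subtree has 1 node {T}, right has 4 {F, Q, G, M}.
    Root M: left subtree has 3 nodes {F, Q, G}, right has 0 { }.
      Root G: left subtree has 2 nodes {F, Q}, right has 0 { }.
        Root Q: left subtree has 1 node {F}, right has 0 { }.

L, J, C, Y, S, T, M, G, Q, F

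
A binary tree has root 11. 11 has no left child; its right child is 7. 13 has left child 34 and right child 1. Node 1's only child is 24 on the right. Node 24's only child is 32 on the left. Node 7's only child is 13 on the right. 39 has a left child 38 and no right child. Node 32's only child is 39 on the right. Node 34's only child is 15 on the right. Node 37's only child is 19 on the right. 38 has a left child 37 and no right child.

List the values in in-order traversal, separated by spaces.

11 7 34 15 13 1 32 37 19 38 39 24

In-order visits the left subtree, then the node, then the right subtree.
At 11: no left child.
Visit 11.
At 11: go right to 7.
  At 7: no left child.
  Visit 7.
  At 7: go right to 13.
    At 13: go left to 34.
      At 34: no left child.
      Visit 34.
      At 34: go right to 15.
        15 is a leaf — visit 15.
    Visit 13.
    At 13: go right to 1.
      At 1: no left child.
      Visit 1.
      At 1: go right to 24.
        At 24: go left to 32.
          At 32: no left child.
          Visit 32.
          At 32: go right to 39.
            At 39: go left to 38.
              At 38: go left to 37.
                At 37: no left child.
                Visit 37.
                At 37: go right to 19.
                  19 is a leaf — visit 19.
              Visit 38.
              At 38: no right child.
            Visit 39.
            At 39: no right child.
        Visit 24.
        At 24: no right child.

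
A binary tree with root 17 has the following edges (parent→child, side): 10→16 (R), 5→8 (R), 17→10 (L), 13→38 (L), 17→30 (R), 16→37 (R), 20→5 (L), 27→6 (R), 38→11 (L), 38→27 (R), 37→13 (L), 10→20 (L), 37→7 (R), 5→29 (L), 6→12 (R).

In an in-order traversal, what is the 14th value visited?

7

In-order visits the left subtree, then the node, then the right subtree.
At 17: go left to 10.
  At 10: go left to 20.
    At 20: go left to 5.
      At 5: go left to 29.
        29 is a leaf — visit 29.
      Visit 5.
      At 5: go right to 8.
        8 is a leaf — visit 8.
    Visit 20.
    At 20: no right child.
  Visit 10.
  At 10: go right to 16.
    At 16: no left child.
    Visit 16.
    At 16: go right to 37.
      At 37: go left to 13.
        At 13: go left to 38.
          At 38: go left to 11.
            11 is a leaf — visit 11.
          Visit 38.
          At 38: go right to 27.
            At 27: no left child.
            Visit 27.
            At 27: go right to 6.
              At 6: no left child.
              Visit 6.
              At 6: go right to 12.
                12 is a leaf — visit 12.
        Visit 13.
        At 13: no right child.
      Visit 37.
      At 37: go right to 7.
        7 is a leaf — visit 7.
Visit 17.
At 17: go right to 30.
  30 is a leaf — visit 30.
Full in-order sequence: 29, 5, 8, 20, 10, 16, 11, 38, 27, 6, 12, 13, 37, 7, 17, 30.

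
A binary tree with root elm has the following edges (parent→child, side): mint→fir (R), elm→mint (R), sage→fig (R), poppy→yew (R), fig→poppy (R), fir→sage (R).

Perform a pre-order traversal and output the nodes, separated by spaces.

Pre-order visits the node, then its left subtree, then its right subtree.
Visit elm.
At elm: no left child.
At elm: go right to mint.
  Visit mint.
  At mint: no left child.
  At mint: go right to fir.
    Visit fir.
    At fir: no left child.
    At fir: go right to sage.
      Visit sage.
      At sage: no left child.
      At sage: go right to fig.
        Visit fig.
        At fig: no left child.
        At fig: go right to poppy.
          Visit poppy.
          At poppy: no left child.
          At poppy: go right to yew.
            yew is a leaf — visit yew.

elm mint fir sage fig poppy yew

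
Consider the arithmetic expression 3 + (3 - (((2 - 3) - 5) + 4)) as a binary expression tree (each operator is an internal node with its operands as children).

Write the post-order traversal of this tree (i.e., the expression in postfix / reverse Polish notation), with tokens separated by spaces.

Post-order on an expression tree gives postfix notation: for each operator, emit left operand, right operand, then the operator.

3 3 2 3 - 5 - 4 + - +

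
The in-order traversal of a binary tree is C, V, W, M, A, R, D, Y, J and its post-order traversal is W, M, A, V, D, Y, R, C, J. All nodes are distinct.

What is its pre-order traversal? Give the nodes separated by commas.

J, C, R, V, A, M, W, Y, D

The last element of post-order is the root; it splits in-order into left and right subtrees.
Root J: left subtree has 8 nodes {C, V, W, M, A, R, D, Y}, right has 0 { }.
  Root C: left subtree has 0 nodes { }, right has 7 {V, W, M, A, R, D, Y}.
    Root R: left subtree has 4 nodes {V, W, M, A}, right has 2 {D, Y}.
      Root V: left subtree has 0 nodes { }, right has 3 {W, M, A}.
        Root A: left subtree has 2 nodes {W, M}, right has 0 { }.
          Root M: left subtree has 1 node {W}, right has 0 { }.
      Root Y: left subtree has 1 node {D}, right has 0 { }.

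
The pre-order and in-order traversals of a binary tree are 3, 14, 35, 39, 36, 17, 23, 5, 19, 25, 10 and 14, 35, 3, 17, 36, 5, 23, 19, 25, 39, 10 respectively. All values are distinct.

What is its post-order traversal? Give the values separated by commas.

35, 14, 17, 5, 25, 19, 23, 36, 10, 39, 3

The first element of pre-order is the root; it splits in-order into left and right subtrees.
Root 3: left subtree has 2 nodes {14, 35}, right has 8 {17, 36, 5, 23, 19, 25, 39, 10}.
  Root 14: left subtree has 0 nodes { }, right has 1 {35}.
  Root 39: left subtree has 6 nodes {17, 36, 5, 23, 19, 25}, right has 1 {10}.
    Root 36: left subtree has 1 node {17}, right has 4 {5, 23, 19, 25}.
      Root 23: left subtree has 1 node {5}, right has 2 {19, 25}.
        Root 19: left subtree has 0 nodes { }, right has 1 {25}.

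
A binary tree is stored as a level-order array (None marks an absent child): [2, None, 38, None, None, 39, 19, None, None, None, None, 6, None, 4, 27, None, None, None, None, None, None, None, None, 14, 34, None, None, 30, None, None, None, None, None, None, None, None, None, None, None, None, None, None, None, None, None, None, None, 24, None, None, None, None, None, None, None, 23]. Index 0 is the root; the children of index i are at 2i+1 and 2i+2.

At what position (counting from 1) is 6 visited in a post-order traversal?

Post-order visits the left subtree, then the right subtree, then the node.
At 2: no left child.
At 2: go right to 38.
  At 38: go left to 39.
    At 39: go left to 6.
      At 6: go left to 14.
        At 14: go left to 24.
          24 is a leaf — visit 24.
        At 14: no right child.
        Visit 14.
      At 6: go right to 34.
        34 is a leaf — visit 34.
      Visit 6.
    At 39: no right child.
    Visit 39.
  At 38: go right to 19.
    At 19: go left to 4.
      At 4: go left to 30.
        At 30: go left to 23.
          23 is a leaf — visit 23.
        At 30: no right child.
        Visit 30.
      At 4: no right child.
      Visit 4.
    At 19: go right to 27.
      27 is a leaf — visit 27.
    Visit 19.
  Visit 38.
Visit 2.
Full post-order sequence: 24, 14, 34, 6, 39, 23, 30, 4, 27, 19, 38, 2.

4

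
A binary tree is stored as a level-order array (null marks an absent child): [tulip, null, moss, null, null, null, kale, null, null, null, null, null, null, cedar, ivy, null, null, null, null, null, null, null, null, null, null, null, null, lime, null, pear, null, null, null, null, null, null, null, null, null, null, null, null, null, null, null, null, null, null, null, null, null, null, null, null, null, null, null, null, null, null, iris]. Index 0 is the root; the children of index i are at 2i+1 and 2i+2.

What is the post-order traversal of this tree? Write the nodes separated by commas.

Post-order visits the left subtree, then the right subtree, then the node.
At tulip: no left child.
At tulip: go right to moss.
  At moss: no left child.
  At moss: go right to kale.
    At kale: go left to cedar.
      At cedar: go left to lime.
        lime is a leaf — visit lime.
      At cedar: no right child.
      Visit cedar.
    At kale: go right to ivy.
      At ivy: go left to pear.
        At pear: no left child.
        At pear: go right to iris.
          iris is a leaf — visit iris.
        Visit pear.
      At ivy: no right child.
      Visit ivy.
    Visit kale.
  Visit moss.
Visit tulip.

lime, cedar, iris, pear, ivy, kale, moss, tulip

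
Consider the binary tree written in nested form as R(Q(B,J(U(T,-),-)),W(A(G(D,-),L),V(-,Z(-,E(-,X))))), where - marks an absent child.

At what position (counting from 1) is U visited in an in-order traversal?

In-order visits the left subtree, then the node, then the right subtree.
At R: go left to Q.
  At Q: go left to B.
    B is a leaf — visit B.
  Visit Q.
  At Q: go right to J.
    At J: go left to U.
      At U: go left to T.
        T is a leaf — visit T.
      Visit U.
      At U: no right child.
    Visit J.
    At J: no right child.
Visit R.
At R: go right to W.
  At W: go left to A.
    At A: go left to G.
      At G: go left to D.
        D is a leaf — visit D.
      Visit G.
      At G: no right child.
    Visit A.
    At A: go right to L.
      L is a leaf — visit L.
  Visit W.
  At W: go right to V.
    At V: no left child.
    Visit V.
    At V: go right to Z.
      At Z: no left child.
      Visit Z.
      At Z: go right to E.
        At E: no left child.
        Visit E.
        At E: go right to X.
          X is a leaf — visit X.
Full in-order sequence: B, Q, T, U, J, R, D, G, A, L, W, V, Z, E, X.

4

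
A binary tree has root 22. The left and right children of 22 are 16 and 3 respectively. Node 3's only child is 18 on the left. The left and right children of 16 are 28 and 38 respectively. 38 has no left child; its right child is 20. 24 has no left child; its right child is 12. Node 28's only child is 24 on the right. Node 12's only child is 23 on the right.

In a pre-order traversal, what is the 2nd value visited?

Pre-order visits the node, then its left subtree, then its right subtree.
Visit 22.
At 22: go left to 16.
  Visit 16.
  At 16: go left to 28.
    Visit 28.
    At 28: no left child.
    At 28: go right to 24.
      Visit 24.
      At 24: no left child.
      At 24: go right to 12.
        Visit 12.
        At 12: no left child.
        At 12: go right to 23.
          23 is a leaf — visit 23.
  At 16: go right to 38.
    Visit 38.
    At 38: no left child.
    At 38: go right to 20.
      20 is a leaf — visit 20.
At 22: go right to 3.
  Visit 3.
  At 3: go left to 18.
    18 is a leaf — visit 18.
  At 3: no right child.
Full pre-order sequence: 22, 16, 28, 24, 12, 23, 38, 20, 3, 18.

16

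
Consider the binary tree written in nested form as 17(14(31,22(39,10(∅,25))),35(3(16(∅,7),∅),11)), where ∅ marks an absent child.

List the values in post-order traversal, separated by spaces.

Post-order visits the left subtree, then the right subtree, then the node.
At 17: go left to 14.
  At 14: go left to 31.
    31 is a leaf — visit 31.
  At 14: go right to 22.
    At 22: go left to 39.
      39 is a leaf — visit 39.
    At 22: go right to 10.
      At 10: no left child.
      At 10: go right to 25.
        25 is a leaf — visit 25.
      Visit 10.
    Visit 22.
  Visit 14.
At 17: go right to 35.
  At 35: go left to 3.
    At 3: go left to 16.
      At 16: no left child.
      At 16: go right to 7.
        7 is a leaf — visit 7.
      Visit 16.
    At 3: no right child.
    Visit 3.
  At 35: go right to 11.
    11 is a leaf — visit 11.
  Visit 35.
Visit 17.

31 39 25 10 22 14 7 16 3 11 35 17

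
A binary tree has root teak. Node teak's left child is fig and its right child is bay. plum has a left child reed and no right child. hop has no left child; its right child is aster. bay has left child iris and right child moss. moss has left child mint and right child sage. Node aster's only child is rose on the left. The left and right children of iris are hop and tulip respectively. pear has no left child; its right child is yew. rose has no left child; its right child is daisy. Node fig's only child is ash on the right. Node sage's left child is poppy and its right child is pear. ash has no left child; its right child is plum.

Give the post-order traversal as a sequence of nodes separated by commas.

reed, plum, ash, fig, daisy, rose, aster, hop, tulip, iris, mint, poppy, yew, pear, sage, moss, bay, teak

Post-order visits the left subtree, then the right subtree, then the node.
At teak: go left to fig.
  At fig: no left child.
  At fig: go right to ash.
    At ash: no left child.
    At ash: go right to plum.
      At plum: go left to reed.
        reed is a leaf — visit reed.
      At plum: no right child.
      Visit plum.
    Visit ash.
  Visit fig.
At teak: go right to bay.
  At bay: go left to iris.
    At iris: go left to hop.
      At hop: no left child.
      At hop: go right to aster.
        At aster: go left to rose.
          At rose: no left child.
          At rose: go right to daisy.
            daisy is a leaf — visit daisy.
          Visit rose.
        At aster: no right child.
        Visit aster.
      Visit hop.
    At iris: go right to tulip.
      tulip is a leaf — visit tulip.
    Visit iris.
  At bay: go right to moss.
    At moss: go left to mint.
      mint is a leaf — visit mint.
    At moss: go right to sage.
      At sage: go left to poppy.
        poppy is a leaf — visit poppy.
      At sage: go right to pear.
        At pear: no left child.
        At pear: go right to yew.
          yew is a leaf — visit yew.
        Visit pear.
      Visit sage.
    Visit moss.
  Visit bay.
Visit teak.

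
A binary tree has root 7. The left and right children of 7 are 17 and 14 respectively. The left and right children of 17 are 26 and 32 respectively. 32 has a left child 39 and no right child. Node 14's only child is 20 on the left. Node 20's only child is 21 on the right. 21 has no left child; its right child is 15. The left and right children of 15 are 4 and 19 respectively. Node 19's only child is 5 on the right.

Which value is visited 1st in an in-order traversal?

26

In-order visits the left subtree, then the node, then the right subtree.
At 7: go left to 17.
  At 17: go left to 26.
    26 is a leaf — visit 26.
  Visit 17.
  At 17: go right to 32.
    At 32: go left to 39.
      39 is a leaf — visit 39.
    Visit 32.
    At 32: no right child.
Visit 7.
At 7: go right to 14.
  At 14: go left to 20.
    At 20: no left child.
    Visit 20.
    At 20: go right to 21.
      At 21: no left child.
      Visit 21.
      At 21: go right to 15.
        At 15: go left to 4.
          4 is a leaf — visit 4.
        Visit 15.
        At 15: go right to 19.
          At 19: no left child.
          Visit 19.
          At 19: go right to 5.
            5 is a leaf — visit 5.
  Visit 14.
  At 14: no right child.
Full in-order sequence: 26, 17, 39, 32, 7, 20, 21, 4, 15, 19, 5, 14.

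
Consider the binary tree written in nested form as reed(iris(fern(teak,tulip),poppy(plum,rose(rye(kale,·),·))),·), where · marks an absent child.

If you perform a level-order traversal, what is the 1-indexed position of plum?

Level-order visits nodes level by level from the root, left to right within each level.
Level 0: reed
Level 1: iris
Level 2: fern, poppy
Level 3: teak, tulip, plum, rose
Level 4: rye
Level 5: kale
Full level-order sequence: reed, iris, fern, poppy, teak, tulip, plum, rose, rye, kale.

7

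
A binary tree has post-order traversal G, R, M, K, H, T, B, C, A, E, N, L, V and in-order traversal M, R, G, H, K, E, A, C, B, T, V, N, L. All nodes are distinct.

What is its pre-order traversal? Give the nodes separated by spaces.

The last element of post-order is the root; it splits in-order into left and right subtrees.
Root V: left subtree has 10 nodes {M, R, G, H, K, E, A, C, B, T}, right has 2 {N, L}.
  Root E: left subtree has 5 nodes {M, R, G, H, K}, right has 4 {A, C, B, T}.
    Root H: left subtree has 3 nodes {M, R, G}, right has 1 {K}.
      Root M: left subtree has 0 nodes { }, right has 2 {R, G}.
        Root R: left subtree has 0 nodes { }, right has 1 {G}.
    Root A: left subtree has 0 nodes { }, right has 3 {C, B, T}.
      Root C: left subtree has 0 nodes { }, right has 2 {B, T}.
        Root B: left subtree has 0 nodes { }, right has 1 {T}.
  Root L: left subtree has 1 node {N}, right has 0 { }.

V E H M R G K A C B T L N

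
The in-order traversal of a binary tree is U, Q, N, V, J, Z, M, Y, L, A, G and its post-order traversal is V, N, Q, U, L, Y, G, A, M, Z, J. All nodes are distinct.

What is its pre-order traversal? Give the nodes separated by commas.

The last element of post-order is the root; it splits in-order into left and right subtrees.
Root J: left subtree has 4 nodes {U, Q, N, V}, right has 6 {Z, M, Y, L, A, G}.
  Root U: left subtree has 0 nodes { }, right has 3 {Q, N, V}.
    Root Q: left subtree has 0 nodes { }, right has 2 {N, V}.
      Root N: left subtree has 0 nodes { }, right has 1 {V}.
  Root Z: left subtree has 0 nodes { }, right has 5 {M, Y, L, A, G}.
    Root M: left subtree has 0 nodes { }, right has 4 {Y, L, A, G}.
      Root A: left subtree has 2 nodes {Y, L}, right has 1 {G}.
        Root Y: left subtree has 0 nodes { }, right has 1 {L}.

J, U, Q, N, V, Z, M, A, Y, L, G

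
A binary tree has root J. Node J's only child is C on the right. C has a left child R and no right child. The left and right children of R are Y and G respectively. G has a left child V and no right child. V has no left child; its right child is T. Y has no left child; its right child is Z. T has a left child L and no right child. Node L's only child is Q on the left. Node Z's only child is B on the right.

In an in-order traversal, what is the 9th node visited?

T

In-order visits the left subtree, then the node, then the right subtree.
At J: no left child.
Visit J.
At J: go right to C.
  At C: go left to R.
    At R: go left to Y.
      At Y: no left child.
      Visit Y.
      At Y: go right to Z.
        At Z: no left child.
        Visit Z.
        At Z: go right to B.
          B is a leaf — visit B.
    Visit R.
    At R: go right to G.
      At G: go left to V.
        At V: no left child.
        Visit V.
        At V: go right to T.
          At T: go left to L.
            At L: go left to Q.
              Q is a leaf — visit Q.
            Visit L.
            At L: no right child.
          Visit T.
          At T: no right child.
      Visit G.
      At G: no right child.
  Visit C.
  At C: no right child.
Full in-order sequence: J, Y, Z, B, R, V, Q, L, T, G, C.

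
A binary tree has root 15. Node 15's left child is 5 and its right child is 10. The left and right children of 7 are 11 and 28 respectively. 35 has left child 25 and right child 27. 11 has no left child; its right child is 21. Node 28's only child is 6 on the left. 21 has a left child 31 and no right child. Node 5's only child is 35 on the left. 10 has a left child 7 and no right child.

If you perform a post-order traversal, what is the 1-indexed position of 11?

Post-order visits the left subtree, then the right subtree, then the node.
At 15: go left to 5.
  At 5: go left to 35.
    At 35: go left to 25.
      25 is a leaf — visit 25.
    At 35: go right to 27.
      27 is a leaf — visit 27.
    Visit 35.
  At 5: no right child.
  Visit 5.
At 15: go right to 10.
  At 10: go left to 7.
    At 7: go left to 11.
      At 11: no left child.
      At 11: go right to 21.
        At 21: go left to 31.
          31 is a leaf — visit 31.
        At 21: no right child.
        Visit 21.
      Visit 11.
    At 7: go right to 28.
      At 28: go left to 6.
        6 is a leaf — visit 6.
      At 28: no right child.
      Visit 28.
    Visit 7.
  At 10: no right child.
  Visit 10.
Visit 15.
Full post-order sequence: 25, 27, 35, 5, 31, 21, 11, 6, 28, 7, 10, 15.

7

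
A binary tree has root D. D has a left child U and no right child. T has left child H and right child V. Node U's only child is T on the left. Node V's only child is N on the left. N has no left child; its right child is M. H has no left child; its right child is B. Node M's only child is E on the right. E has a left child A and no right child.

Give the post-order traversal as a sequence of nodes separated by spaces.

B H A E M N V T U D

Post-order visits the left subtree, then the right subtree, then the node.
At D: go left to U.
  At U: go left to T.
    At T: go left to H.
      At H: no left child.
      At H: go right to B.
        B is a leaf — visit B.
      Visit H.
    At T: go right to V.
      At V: go left to N.
        At N: no left child.
        At N: go right to M.
          At M: no left child.
          At M: go right to E.
            At E: go left to A.
              A is a leaf — visit A.
            At E: no right child.
            Visit E.
          Visit M.
        Visit N.
      At V: no right child.
      Visit V.
    Visit T.
  At U: no right child.
  Visit U.
At D: no right child.
Visit D.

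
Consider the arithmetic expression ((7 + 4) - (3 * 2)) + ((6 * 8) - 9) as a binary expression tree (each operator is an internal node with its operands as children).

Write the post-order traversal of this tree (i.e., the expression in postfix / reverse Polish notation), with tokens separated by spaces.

7 4 + 3 2 * - 6 8 * 9 - +

Post-order on an expression tree gives postfix notation: for each operator, emit left operand, right operand, then the operator.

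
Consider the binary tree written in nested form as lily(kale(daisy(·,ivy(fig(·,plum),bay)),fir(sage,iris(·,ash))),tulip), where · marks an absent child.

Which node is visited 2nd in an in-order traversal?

fig

In-order visits the left subtree, then the node, then the right subtree.
At lily: go left to kale.
  At kale: go left to daisy.
    At daisy: no left child.
    Visit daisy.
    At daisy: go right to ivy.
      At ivy: go left to fig.
        At fig: no left child.
        Visit fig.
        At fig: go right to plum.
          plum is a leaf — visit plum.
      Visit ivy.
      At ivy: go right to bay.
        bay is a leaf — visit bay.
  Visit kale.
  At kale: go right to fir.
    At fir: go left to sage.
      sage is a leaf — visit sage.
    Visit fir.
    At fir: go right to iris.
      At iris: no left child.
      Visit iris.
      At iris: go right to ash.
        ash is a leaf — visit ash.
Visit lily.
At lily: go right to tulip.
  tulip is a leaf — visit tulip.
Full in-order sequence: daisy, fig, plum, ivy, bay, kale, sage, fir, iris, ash, lily, tulip.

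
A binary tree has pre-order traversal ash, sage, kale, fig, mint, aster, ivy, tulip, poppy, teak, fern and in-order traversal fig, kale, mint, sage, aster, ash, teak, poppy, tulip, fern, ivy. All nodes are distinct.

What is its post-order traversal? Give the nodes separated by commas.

The first element of pre-order is the root; it splits in-order into left and right subtrees.
Root ash: left subtree has 5 nodes {fig, kale, mint, sage, aster}, right has 5 {teak, poppy, tulip, fern, ivy}.
  Root sage: left subtree has 3 nodes {fig, kale, mint}, right has 1 {aster}.
    Root kale: left subtree has 1 node {fig}, right has 1 {mint}.
  Root ivy: left subtree has 4 nodes {teak, poppy, tulip, fern}, right has 0 { }.
    Root tulip: left subtree has 2 nodes {teak, poppy}, right has 1 {fern}.
      Root poppy: left subtree has 1 node {teak}, right has 0 { }.

fig, mint, kale, aster, sage, teak, poppy, fern, tulip, ivy, ash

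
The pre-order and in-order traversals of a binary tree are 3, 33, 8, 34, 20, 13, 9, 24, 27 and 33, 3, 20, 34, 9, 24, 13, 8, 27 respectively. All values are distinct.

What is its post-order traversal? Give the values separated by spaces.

The first element of pre-order is the root; it splits in-order into left and right subtrees.
Root 3: left subtree has 1 node {33}, right has 7 {20, 34, 9, 24, 13, 8, 27}.
  Root 8: left subtree has 5 nodes {20, 34, 9, 24, 13}, right has 1 {27}.
    Root 34: left subtree has 1 node {20}, right has 3 {9, 24, 13}.
      Root 13: left subtree has 2 nodes {9, 24}, right has 0 { }.
        Root 9: left subtree has 0 nodes { }, right has 1 {24}.

33 20 24 9 13 34 27 8 3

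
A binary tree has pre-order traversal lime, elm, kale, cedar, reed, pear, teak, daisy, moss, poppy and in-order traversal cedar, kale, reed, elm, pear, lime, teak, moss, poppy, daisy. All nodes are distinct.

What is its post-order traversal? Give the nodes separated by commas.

The first element of pre-order is the root; it splits in-order into left and right subtrees.
Root lime: left subtree has 5 nodes {cedar, kale, reed, elm, pear}, right has 4 {teak, moss, poppy, daisy}.
  Root elm: left subtree has 3 nodes {cedar, kale, reed}, right has 1 {pear}.
    Root kale: left subtree has 1 node {cedar}, right has 1 {reed}.
  Root teak: left subtree has 0 nodes { }, right has 3 {moss, poppy, daisy}.
    Root daisy: left subtree has 2 nodes {moss, poppy}, right has 0 { }.
      Root moss: left subtree has 0 nodes { }, right has 1 {poppy}.

cedar, reed, kale, pear, elm, poppy, moss, daisy, teak, lime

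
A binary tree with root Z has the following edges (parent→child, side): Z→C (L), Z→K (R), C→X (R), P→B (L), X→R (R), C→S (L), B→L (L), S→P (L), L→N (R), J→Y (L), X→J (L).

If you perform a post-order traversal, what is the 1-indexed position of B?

Post-order visits the left subtree, then the right subtree, then the node.
At Z: go left to C.
  At C: go left to S.
    At S: go left to P.
      At P: go left to B.
        At B: go left to L.
          At L: no left child.
          At L: go right to N.
            N is a leaf — visit N.
          Visit L.
        At B: no right child.
        Visit B.
      At P: no right child.
      Visit P.
    At S: no right child.
    Visit S.
  At C: go right to X.
    At X: go left to J.
      At J: go left to Y.
        Y is a leaf — visit Y.
      At J: no right child.
      Visit J.
    At X: go right to R.
      R is a leaf — visit R.
    Visit X.
  Visit C.
At Z: go right to K.
  K is a leaf — visit K.
Visit Z.
Full post-order sequence: N, L, B, P, S, Y, J, R, X, C, K, Z.

3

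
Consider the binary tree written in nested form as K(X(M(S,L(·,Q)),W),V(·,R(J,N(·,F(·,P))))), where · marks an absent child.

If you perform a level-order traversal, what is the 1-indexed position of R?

6

Level-order visits nodes level by level from the root, left to right within each level.
Level 0: K
Level 1: X, V
Level 2: M, W, R
Level 3: S, L, J, N
Level 4: Q, F
Level 5: P
Full level-order sequence: K, X, V, M, W, R, S, L, J, N, Q, F, P.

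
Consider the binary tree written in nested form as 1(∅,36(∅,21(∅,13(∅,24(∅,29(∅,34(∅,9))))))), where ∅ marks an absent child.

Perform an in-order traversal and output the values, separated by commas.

In-order visits the left subtree, then the node, then the right subtree.
At 1: no left child.
Visit 1.
At 1: go right to 36.
  At 36: no left child.
  Visit 36.
  At 36: go right to 21.
    At 21: no left child.
    Visit 21.
    At 21: go right to 13.
      At 13: no left child.
      Visit 13.
      At 13: go right to 24.
        At 24: no left child.
        Visit 24.
        At 24: go right to 29.
          At 29: no left child.
          Visit 29.
          At 29: go right to 34.
            At 34: no left child.
            Visit 34.
            At 34: go right to 9.
              9 is a leaf — visit 9.

1, 36, 21, 13, 24, 29, 34, 9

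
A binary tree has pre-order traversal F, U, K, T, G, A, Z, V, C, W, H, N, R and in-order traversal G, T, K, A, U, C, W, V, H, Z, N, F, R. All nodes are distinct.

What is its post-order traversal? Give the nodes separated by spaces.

G T A K W C H V N Z U R F

The first element of pre-order is the root; it splits in-order into left and right subtrees.
Root F: left subtree has 11 nodes {G, T, K, A, U, C, W, V, H, Z, N}, right has 1 {R}.
  Root U: left subtree has 4 nodes {G, T, K, A}, right has 6 {C, W, V, H, Z, N}.
    Root K: left subtree has 2 nodes {G, T}, right has 1 {A}.
      Root T: left subtree has 1 node {G}, right has 0 { }.
    Root Z: left subtree has 4 nodes {C, W, V, H}, right has 1 {N}.
      Root V: left subtree has 2 nodes {C, W}, right has 1 {H}.
        Root C: left subtree has 0 nodes { }, right has 1 {W}.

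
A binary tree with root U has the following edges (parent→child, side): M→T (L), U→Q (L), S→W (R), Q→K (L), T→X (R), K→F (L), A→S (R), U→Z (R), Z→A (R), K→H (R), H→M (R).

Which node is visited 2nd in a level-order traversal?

Q

Level-order visits nodes level by level from the root, left to right within each level.
Level 0: U
Level 1: Q, Z
Level 2: K, A
Level 3: F, H, S
Level 4: M, W
Level 5: T
Level 6: X
Full level-order sequence: U, Q, Z, K, A, F, H, S, M, W, T, X.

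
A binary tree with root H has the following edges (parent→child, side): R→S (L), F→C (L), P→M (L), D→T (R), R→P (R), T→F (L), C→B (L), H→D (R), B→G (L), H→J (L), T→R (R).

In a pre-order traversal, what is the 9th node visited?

R

Pre-order visits the node, then its left subtree, then its right subtree.
Visit H.
At H: go left to J.
  J is a leaf — visit J.
At H: go right to D.
  Visit D.
  At D: no left child.
  At D: go right to T.
    Visit T.
    At T: go left to F.
      Visit F.
      At F: go left to C.
        Visit C.
        At C: go left to B.
          Visit B.
          At B: go left to G.
            G is a leaf — visit G.
          At B: no right child.
        At C: no right child.
      At F: no right child.
    At T: go right to R.
      Visit R.
      At R: go left to S.
        S is a leaf — visit S.
      At R: go right to P.
        Visit P.
        At P: go left to M.
          M is a leaf — visit M.
        At P: no right child.
Full pre-order sequence: H, J, D, T, F, C, B, G, R, S, P, M.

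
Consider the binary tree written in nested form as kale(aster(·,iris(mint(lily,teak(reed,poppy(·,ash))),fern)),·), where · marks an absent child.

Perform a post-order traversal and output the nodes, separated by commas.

Post-order visits the left subtree, then the right subtree, then the node.
At kale: go left to aster.
  At aster: no left child.
  At aster: go right to iris.
    At iris: go left to mint.
      At mint: go left to lily.
        lily is a leaf — visit lily.
      At mint: go right to teak.
        At teak: go left to reed.
          reed is a leaf — visit reed.
        At teak: go right to poppy.
          At poppy: no left child.
          At poppy: go right to ash.
            ash is a leaf — visit ash.
          Visit poppy.
        Visit teak.
      Visit mint.
    At iris: go right to fern.
      fern is a leaf — visit fern.
    Visit iris.
  Visit aster.
At kale: no right child.
Visit kale.

lily, reed, ash, poppy, teak, mint, fern, iris, aster, kale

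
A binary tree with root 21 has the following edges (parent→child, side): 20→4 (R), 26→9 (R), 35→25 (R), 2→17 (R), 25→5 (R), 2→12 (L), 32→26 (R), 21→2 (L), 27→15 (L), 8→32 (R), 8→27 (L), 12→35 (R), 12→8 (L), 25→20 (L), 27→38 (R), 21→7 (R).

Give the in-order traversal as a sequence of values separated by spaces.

In-order visits the left subtree, then the node, then the right subtree.
At 21: go left to 2.
  At 2: go left to 12.
    At 12: go left to 8.
      At 8: go left to 27.
        At 27: go left to 15.
          15 is a leaf — visit 15.
        Visit 27.
        At 27: go right to 38.
          38 is a leaf — visit 38.
      Visit 8.
      At 8: go right to 32.
        At 32: no left child.
        Visit 32.
        At 32: go right to 26.
          At 26: no left child.
          Visit 26.
          At 26: go right to 9.
            9 is a leaf — visit 9.
    Visit 12.
    At 12: go right to 35.
      At 35: no left child.
      Visit 35.
      At 35: go right to 25.
        At 25: go left to 20.
          At 20: no left child.
          Visit 20.
          At 20: go right to 4.
            4 is a leaf — visit 4.
        Visit 25.
        At 25: go right to 5.
          5 is a leaf — visit 5.
  Visit 2.
  At 2: go right to 17.
    17 is a leaf — visit 17.
Visit 21.
At 21: go right to 7.
  7 is a leaf — visit 7.

15 27 38 8 32 26 9 12 35 20 4 25 5 2 17 21 7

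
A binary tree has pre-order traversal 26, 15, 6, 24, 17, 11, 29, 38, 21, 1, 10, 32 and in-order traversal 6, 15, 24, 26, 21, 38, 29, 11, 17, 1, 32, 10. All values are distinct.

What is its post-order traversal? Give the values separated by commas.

6, 24, 15, 21, 38, 29, 11, 32, 10, 1, 17, 26

The first element of pre-order is the root; it splits in-order into left and right subtrees.
Root 26: left subtree has 3 nodes {6, 15, 24}, right has 8 {21, 38, 29, 11, 17, 1, 32, 10}.
  Root 15: left subtree has 1 node {6}, right has 1 {24}.
  Root 17: left subtree has 4 nodes {21, 38, 29, 11}, right has 3 {1, 32, 10}.
    Root 11: left subtree has 3 nodes {21, 38, 29}, right has 0 { }.
      Root 29: left subtree has 2 nodes {21, 38}, right has 0 { }.
        Root 38: left subtree has 1 node {21}, right has 0 { }.
    Root 1: left subtree has 0 nodes { }, right has 2 {32, 10}.
      Root 10: left subtree has 1 node {32}, right has 0 { }.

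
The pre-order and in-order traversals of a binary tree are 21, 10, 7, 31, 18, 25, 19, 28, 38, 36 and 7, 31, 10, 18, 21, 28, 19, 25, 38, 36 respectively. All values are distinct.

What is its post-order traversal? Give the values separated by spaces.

31 7 18 10 28 19 36 38 25 21

The first element of pre-order is the root; it splits in-order into left and right subtrees.
Root 21: left subtree has 4 nodes {7, 31, 10, 18}, right has 5 {28, 19, 25, 38, 36}.
  Root 10: left subtree has 2 nodes {7, 31}, right has 1 {18}.
    Root 7: left subtree has 0 nodes { }, right has 1 {31}.
  Root 25: left subtree has 2 nodes {28, 19}, right has 2 {38, 36}.
    Root 19: left subtree has 1 node {28}, right has 0 { }.
    Root 38: left subtree has 0 nodes { }, right has 1 {36}.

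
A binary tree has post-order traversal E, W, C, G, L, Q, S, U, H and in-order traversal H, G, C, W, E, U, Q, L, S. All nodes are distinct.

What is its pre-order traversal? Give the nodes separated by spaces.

The last element of post-order is the root; it splits in-order into left and right subtrees.
Root H: left subtree has 0 nodes { }, right has 8 {G, C, W, E, U, Q, L, S}.
  Root U: left subtree has 4 nodes {G, C, W, E}, right has 3 {Q, L, S}.
    Root G: left subtree has 0 nodes { }, right has 3 {C, W, E}.
      Root C: left subtree has 0 nodes { }, right has 2 {W, E}.
        Root W: left subtree has 0 nodes { }, right has 1 {E}.
    Root S: left subtree has 2 nodes {Q, L}, right has 0 { }.
      Root Q: left subtree has 0 nodes { }, right has 1 {L}.

H U G C W E S Q L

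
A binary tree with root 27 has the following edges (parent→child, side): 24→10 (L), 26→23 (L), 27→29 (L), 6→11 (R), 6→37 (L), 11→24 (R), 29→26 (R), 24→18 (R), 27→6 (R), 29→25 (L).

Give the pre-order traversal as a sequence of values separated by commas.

Pre-order visits the node, then its left subtree, then its right subtree.
Visit 27.
At 27: go left to 29.
  Visit 29.
  At 29: go left to 25.
    25 is a leaf — visit 25.
  At 29: go right to 26.
    Visit 26.
    At 26: go left to 23.
      23 is a leaf — visit 23.
    At 26: no right child.
At 27: go right to 6.
  Visit 6.
  At 6: go left to 37.
    37 is a leaf — visit 37.
  At 6: go right to 11.
    Visit 11.
    At 11: no left child.
    At 11: go right to 24.
      Visit 24.
      At 24: go left to 10.
        10 is a leaf — visit 10.
      At 24: go right to 18.
        18 is a leaf — visit 18.

27, 29, 25, 26, 23, 6, 37, 11, 24, 10, 18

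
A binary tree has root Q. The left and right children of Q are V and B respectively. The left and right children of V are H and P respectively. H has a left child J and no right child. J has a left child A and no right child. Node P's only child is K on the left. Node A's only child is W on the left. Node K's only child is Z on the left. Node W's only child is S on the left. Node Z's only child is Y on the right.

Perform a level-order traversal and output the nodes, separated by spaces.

Q V B H P J K A Z W Y S

Level-order visits nodes level by level from the root, left to right within each level.
Level 0: Q
Level 1: V, B
Level 2: H, P
Level 3: J, K
Level 4: A, Z
Level 5: W, Y
Level 6: S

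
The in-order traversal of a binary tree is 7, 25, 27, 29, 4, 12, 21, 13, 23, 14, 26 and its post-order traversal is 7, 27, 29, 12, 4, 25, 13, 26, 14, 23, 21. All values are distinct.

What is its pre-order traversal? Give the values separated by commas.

The last element of post-order is the root; it splits in-order into left and right subtrees.
Root 21: left subtree has 6 nodes {7, 25, 27, 29, 4, 12}, right has 4 {13, 23, 14, 26}.
  Root 25: left subtree has 1 node {7}, right has 4 {27, 29, 4, 12}.
    Root 4: left subtree has 2 nodes {27, 29}, right has 1 {12}.
      Root 29: left subtree has 1 node {27}, right has 0 { }.
  Root 23: left subtree has 1 node {13}, right has 2 {14, 26}.
    Root 14: left subtree has 0 nodes { }, right has 1 {26}.

21, 25, 7, 4, 29, 27, 12, 23, 13, 14, 26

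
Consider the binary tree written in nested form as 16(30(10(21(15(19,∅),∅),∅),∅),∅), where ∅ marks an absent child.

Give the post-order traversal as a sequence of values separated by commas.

Post-order visits the left subtree, then the right subtree, then the node.
At 16: go left to 30.
  At 30: go left to 10.
    At 10: go left to 21.
      At 21: go left to 15.
        At 15: go left to 19.
          19 is a leaf — visit 19.
        At 15: no right child.
        Visit 15.
      At 21: no right child.
      Visit 21.
    At 10: no right child.
    Visit 10.
  At 30: no right child.
  Visit 30.
At 16: no right child.
Visit 16.

19, 15, 21, 10, 30, 16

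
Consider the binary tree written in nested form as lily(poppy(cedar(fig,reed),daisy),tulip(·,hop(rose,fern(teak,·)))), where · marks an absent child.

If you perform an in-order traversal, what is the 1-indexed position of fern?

11

In-order visits the left subtree, then the node, then the right subtree.
At lily: go left to poppy.
  At poppy: go left to cedar.
    At cedar: go left to fig.
      fig is a leaf — visit fig.
    Visit cedar.
    At cedar: go right to reed.
      reed is a leaf — visit reed.
  Visit poppy.
  At poppy: go right to daisy.
    daisy is a leaf — visit daisy.
Visit lily.
At lily: go right to tulip.
  At tulip: no left child.
  Visit tulip.
  At tulip: go right to hop.
    At hop: go left to rose.
      rose is a leaf — visit rose.
    Visit hop.
    At hop: go right to fern.
      At fern: go left to teak.
        teak is a leaf — visit teak.
      Visit fern.
      At fern: no right child.
Full in-order sequence: fig, cedar, reed, poppy, daisy, lily, tulip, rose, hop, teak, fern.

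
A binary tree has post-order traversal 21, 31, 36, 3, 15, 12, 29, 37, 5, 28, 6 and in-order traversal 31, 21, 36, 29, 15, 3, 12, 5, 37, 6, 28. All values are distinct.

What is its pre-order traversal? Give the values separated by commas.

6, 5, 29, 36, 31, 21, 12, 15, 3, 37, 28

The last element of post-order is the root; it splits in-order into left and right subtrees.
Root 6: left subtree has 9 nodes {31, 21, 36, 29, 15, 3, 12, 5, 37}, right has 1 {28}.
  Root 5: left subtree has 7 nodes {31, 21, 36, 29, 15, 3, 12}, right has 1 {37}.
    Root 29: left subtree has 3 nodes {31, 21, 36}, right has 3 {15, 3, 12}.
      Root 36: left subtree has 2 nodes {31, 21}, right has 0 { }.
        Root 31: left subtree has 0 nodes { }, right has 1 {21}.
      Root 12: left subtree has 2 nodes {15, 3}, right has 0 { }.
        Root 15: left subtree has 0 nodes { }, right has 1 {3}.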